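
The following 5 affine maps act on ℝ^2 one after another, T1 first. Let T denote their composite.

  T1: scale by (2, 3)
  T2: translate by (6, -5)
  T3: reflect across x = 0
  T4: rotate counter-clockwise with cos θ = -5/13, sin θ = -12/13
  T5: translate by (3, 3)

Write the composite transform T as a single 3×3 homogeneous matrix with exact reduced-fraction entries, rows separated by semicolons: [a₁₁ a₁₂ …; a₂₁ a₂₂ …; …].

T = [10/13 36/13 9/13; 24/13 -15/13 136/13; 0 0 1]

T1 = [2 0 0; 0 3 0; 0 0 1]
T2·T1 = [2 0 6; 0 3 -5; 0 0 1]
T3·…·T1 = [-2 0 -6; 0 3 -5; 0 0 1]
T4·…·T1 = [10/13 36/13 -30/13; 24/13 -15/13 97/13; 0 0 1]
T5·…·T1 = [10/13 36/13 9/13; 24/13 -15/13 136/13; 0 0 1]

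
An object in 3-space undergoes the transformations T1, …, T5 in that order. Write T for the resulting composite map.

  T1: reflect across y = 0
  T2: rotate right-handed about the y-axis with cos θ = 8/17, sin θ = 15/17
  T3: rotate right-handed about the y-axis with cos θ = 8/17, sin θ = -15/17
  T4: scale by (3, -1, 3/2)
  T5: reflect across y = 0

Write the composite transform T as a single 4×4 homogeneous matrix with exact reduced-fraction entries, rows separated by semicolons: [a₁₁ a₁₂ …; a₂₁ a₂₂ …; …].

T = [3 0 0 0; 0 -1 0 0; 0 0 3/2 0; 0 0 0 1]

T1 = [1 0 0 0; 0 -1 0 0; 0 0 1 0; 0 0 0 1]
T2·T1 = [8/17 0 15/17 0; 0 -1 0 0; -15/17 0 8/17 0; 0 0 0 1]
T3·…·T1 = [1 0 0 0; 0 -1 0 0; 0 0 1 0; 0 0 0 1]
T4·…·T1 = [3 0 0 0; 0 1 0 0; 0 0 3/2 0; 0 0 0 1]
T5·…·T1 = [3 0 0 0; 0 -1 0 0; 0 0 3/2 0; 0 0 0 1]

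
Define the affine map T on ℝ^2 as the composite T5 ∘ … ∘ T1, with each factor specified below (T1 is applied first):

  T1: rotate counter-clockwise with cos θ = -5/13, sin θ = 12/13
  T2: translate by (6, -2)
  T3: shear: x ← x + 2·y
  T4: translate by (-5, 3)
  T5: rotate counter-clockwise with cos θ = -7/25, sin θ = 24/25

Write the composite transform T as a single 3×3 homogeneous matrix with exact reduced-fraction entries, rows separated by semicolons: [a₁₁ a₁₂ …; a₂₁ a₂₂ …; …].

T = [-421/325 274/325 -3/25; 372/325 -493/325 -79/25; 0 0 1]

T1 = [-5/13 -12/13 0; 12/13 -5/13 0; 0 0 1]
T2·T1 = [-5/13 -12/13 6; 12/13 -5/13 -2; 0 0 1]
T3·…·T1 = [19/13 -22/13 2; 12/13 -5/13 -2; 0 0 1]
T4·…·T1 = [19/13 -22/13 -3; 12/13 -5/13 1; 0 0 1]
T5·…·T1 = [-421/325 274/325 -3/25; 372/325 -493/325 -79/25; 0 0 1]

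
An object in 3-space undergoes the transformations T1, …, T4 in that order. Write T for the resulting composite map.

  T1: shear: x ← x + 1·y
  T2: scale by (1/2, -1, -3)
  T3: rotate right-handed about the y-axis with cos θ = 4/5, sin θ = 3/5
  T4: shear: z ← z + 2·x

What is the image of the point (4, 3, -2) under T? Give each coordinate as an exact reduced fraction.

T1 shear: x ← x + 1·y: (4, 3, -2) → (7, 3, -2)
T2 scale by (1/2, -1, -3): (7, 3, -2) → (7/2, -3, 6)
T3 rotate right-handed about the y-axis with cos θ = 4/5, sin θ = 3/5: (7/2, -3, 6) → (32/5, -3, 27/10)
T4 shear: z ← z + 2·x: (32/5, -3, 27/10) → (32/5, -3, 31/2)

T(p) = (32/5, -3, 31/2)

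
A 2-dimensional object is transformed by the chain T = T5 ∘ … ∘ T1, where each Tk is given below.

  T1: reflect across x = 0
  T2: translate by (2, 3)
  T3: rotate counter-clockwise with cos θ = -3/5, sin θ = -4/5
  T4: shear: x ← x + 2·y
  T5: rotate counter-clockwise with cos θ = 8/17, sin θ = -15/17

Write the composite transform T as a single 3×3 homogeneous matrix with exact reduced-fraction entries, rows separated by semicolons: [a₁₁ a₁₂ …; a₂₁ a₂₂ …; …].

T = [148/85 -61/85 -479/85; -133/85 6/85 284/85; 0 0 1]

T1 = [-1 0 0; 0 1 0; 0 0 1]
T2·T1 = [-1 0 2; 0 1 3; 0 0 1]
T3·…·T1 = [3/5 4/5 6/5; 4/5 -3/5 -17/5; 0 0 1]
T4·…·T1 = [11/5 -2/5 -28/5; 4/5 -3/5 -17/5; 0 0 1]
T5·…·T1 = [148/85 -61/85 -479/85; -133/85 6/85 284/85; 0 0 1]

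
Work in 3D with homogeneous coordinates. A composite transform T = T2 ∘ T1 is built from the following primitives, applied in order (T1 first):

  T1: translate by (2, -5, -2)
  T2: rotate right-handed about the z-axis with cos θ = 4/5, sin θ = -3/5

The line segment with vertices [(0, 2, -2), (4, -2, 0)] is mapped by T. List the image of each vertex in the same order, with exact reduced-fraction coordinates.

image vertices: (-1/5, -18/5, -4), (3/5, -46/5, -2)

T1 translate by (2, -5, -2): (0, 2, -2) → (2, -3, -4); (4, -2, 0) → (6, -7, -2)
T2 rotate right-handed about the z-axis with cos θ = 4/5, sin θ = -3/5: (2, -3, -4) → (-1/5, -18/5, -4); (6, -7, -2) → (3/5, -46/5, -2)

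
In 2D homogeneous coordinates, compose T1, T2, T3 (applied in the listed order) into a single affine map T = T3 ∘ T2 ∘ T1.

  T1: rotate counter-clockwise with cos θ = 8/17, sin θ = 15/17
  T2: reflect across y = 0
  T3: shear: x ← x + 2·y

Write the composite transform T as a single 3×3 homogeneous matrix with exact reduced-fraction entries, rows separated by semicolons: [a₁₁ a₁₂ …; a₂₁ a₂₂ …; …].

T1 = [8/17 -15/17 0; 15/17 8/17 0; 0 0 1]
T2·T1 = [8/17 -15/17 0; -15/17 -8/17 0; 0 0 1]
T3·…·T1 = [-22/17 -31/17 0; -15/17 -8/17 0; 0 0 1]

T = [-22/17 -31/17 0; -15/17 -8/17 0; 0 0 1]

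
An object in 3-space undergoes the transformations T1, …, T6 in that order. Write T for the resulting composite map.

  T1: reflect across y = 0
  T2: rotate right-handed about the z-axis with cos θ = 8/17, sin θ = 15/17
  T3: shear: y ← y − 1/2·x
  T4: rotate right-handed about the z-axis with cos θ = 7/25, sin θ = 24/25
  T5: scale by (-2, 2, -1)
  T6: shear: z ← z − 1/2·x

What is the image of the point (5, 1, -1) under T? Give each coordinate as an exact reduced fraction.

T1 reflect across y = 0: (5, 1, -1) → (5, -1, -1)
T2 rotate right-handed about the z-axis with cos θ = 8/17, sin θ = 15/17: (5, -1, -1) → (55/17, 67/17, -1)
T3 shear: y ← y − 1/2·x: (55/17, 67/17, -1) → (55/17, 79/34, -1)
T4 rotate right-handed about the z-axis with cos θ = 7/25, sin θ = 24/25: (55/17, 79/34, -1) → (-563/425, 3193/850, -1)
T5 scale by (-2, 2, -1): (-563/425, 3193/850, -1) → (1126/425, 3193/425, 1)
T6 shear: z ← z − 1/2·x: (1126/425, 3193/425, 1) → (1126/425, 3193/425, -138/425)

T(p) = (1126/425, 3193/425, -138/425)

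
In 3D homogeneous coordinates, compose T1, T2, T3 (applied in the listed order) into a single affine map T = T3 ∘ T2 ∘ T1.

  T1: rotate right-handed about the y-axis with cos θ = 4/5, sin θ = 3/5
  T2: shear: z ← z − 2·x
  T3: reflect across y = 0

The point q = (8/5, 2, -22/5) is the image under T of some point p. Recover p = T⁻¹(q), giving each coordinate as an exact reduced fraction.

p = (2, -2, 0)

T1 = [4/5 0 3/5 0; 0 1 0 0; -3/5 0 4/5 0; 0 0 0 1]
T2·T1 = [4/5 0 3/5 0; 0 1 0 0; -11/5 0 -2/5 0; 0 0 0 1]
T3·…·T1 = [4/5 0 3/5 0; 0 -1 0 0; -11/5 0 -2/5 0; 0 0 0 1]
det M = -1; M⁻¹ = [-2/5 0 -3/5 0; 0 -1 0 0; 11/5 0 4/5 0; 0 0 0 1]
M⁻¹ · (8/5, 2, -22/5)ᵀ = (2, -2, 0)ᵀ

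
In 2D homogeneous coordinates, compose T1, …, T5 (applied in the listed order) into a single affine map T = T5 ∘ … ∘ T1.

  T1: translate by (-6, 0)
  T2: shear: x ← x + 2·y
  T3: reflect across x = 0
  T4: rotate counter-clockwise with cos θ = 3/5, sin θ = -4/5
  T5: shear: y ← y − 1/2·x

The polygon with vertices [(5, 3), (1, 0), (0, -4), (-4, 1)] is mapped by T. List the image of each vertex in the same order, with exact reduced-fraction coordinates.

T1 translate by (-6, 0): (5, 3) → (-1, 3); (1, 0) → (-5, 0); (0, -4) → (-6, -4); (-4, 1) → (-10, 1)
T2 shear: x ← x + 2·y: (-1, 3) → (5, 3); (-5, 0) → (-5, 0); (-6, -4) → (-14, -4); (-10, 1) → (-8, 1)
T3 reflect across x = 0: (5, 3) → (-5, 3); (-5, 0) → (5, 0); (-14, -4) → (14, -4); (-8, 1) → (8, 1)
T4 rotate counter-clockwise with cos θ = 3/5, sin θ = -4/5: (-5, 3) → (-3/5, 29/5); (5, 0) → (3, -4); (14, -4) → (26/5, -68/5); (8, 1) → (28/5, -29/5)
T5 shear: y ← y − 1/2·x: (-3/5, 29/5) → (-3/5, 61/10); (3, -4) → (3, -11/2); (26/5, -68/5) → (26/5, -81/5); (28/5, -29/5) → (28/5, -43/5)

image vertices: (-3/5, 61/10), (3, -11/2), (26/5, -81/5), (28/5, -43/5)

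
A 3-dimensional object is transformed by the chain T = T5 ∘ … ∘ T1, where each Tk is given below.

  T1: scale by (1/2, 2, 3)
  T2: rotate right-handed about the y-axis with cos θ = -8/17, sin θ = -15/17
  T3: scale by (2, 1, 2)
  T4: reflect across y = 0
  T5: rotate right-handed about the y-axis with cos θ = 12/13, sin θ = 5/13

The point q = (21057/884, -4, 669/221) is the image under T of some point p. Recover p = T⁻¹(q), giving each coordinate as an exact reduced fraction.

p = (3/4, 2, -4)

T1 = [1/2 0 0 0; 0 2 0 0; 0 0 3 0; 0 0 0 1]
T2·T1 = [-4/17 0 -45/17 0; 0 2 0 0; 15/34 0 -24/17 0; 0 0 0 1]
T3·…·T1 = [-8/17 0 -90/17 0; 0 2 0 0; 15/17 0 -48/17 0; 0 0 0 1]
T4·…·T1 = [-8/17 0 -90/17 0; 0 -2 0 0; 15/17 0 -48/17 0; 0 0 0 1]
T5·…·T1 = [-21/221 0 -1320/221 0; 0 -2 0 0; 220/221 0 -126/221 0; 0 0 0 1]
det M = -12; M⁻¹ = [-21/221 0 220/221 0; 0 -1/2 0 0; -110/663 0 -7/442 0; 0 0 0 1]
M⁻¹ · (21057/884, -4, 669/221)ᵀ = (3/4, 2, -4)ᵀ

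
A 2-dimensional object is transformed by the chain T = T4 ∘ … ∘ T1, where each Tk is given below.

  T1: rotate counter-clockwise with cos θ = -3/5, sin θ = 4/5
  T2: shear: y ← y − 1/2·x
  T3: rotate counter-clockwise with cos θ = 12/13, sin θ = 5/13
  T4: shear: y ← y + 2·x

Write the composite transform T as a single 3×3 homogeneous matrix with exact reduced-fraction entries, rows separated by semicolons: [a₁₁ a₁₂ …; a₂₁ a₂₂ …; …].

T1 = [-3/5 -4/5 0; 4/5 -3/5 0; 0 0 1]
T2·T1 = [-3/5 -4/5 0; 11/10 -1/5 0; 0 0 1]
T3·…·T1 = [-127/130 -43/65 0; 51/65 -32/65 0; 0 0 1]
T4·…·T1 = [-127/130 -43/65 0; -76/65 -118/65 0; 0 0 1]

T = [-127/130 -43/65 0; -76/65 -118/65 0; 0 0 1]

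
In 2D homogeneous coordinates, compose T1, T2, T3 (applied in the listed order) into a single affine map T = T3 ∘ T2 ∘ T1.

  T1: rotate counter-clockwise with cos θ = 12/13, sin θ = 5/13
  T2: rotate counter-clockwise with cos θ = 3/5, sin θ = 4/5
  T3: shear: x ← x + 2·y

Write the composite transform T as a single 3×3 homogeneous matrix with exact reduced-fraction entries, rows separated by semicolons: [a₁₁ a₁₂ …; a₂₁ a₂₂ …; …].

T = [142/65 -31/65 0; 63/65 16/65 0; 0 0 1]

T1 = [12/13 -5/13 0; 5/13 12/13 0; 0 0 1]
T2·T1 = [16/65 -63/65 0; 63/65 16/65 0; 0 0 1]
T3·…·T1 = [142/65 -31/65 0; 63/65 16/65 0; 0 0 1]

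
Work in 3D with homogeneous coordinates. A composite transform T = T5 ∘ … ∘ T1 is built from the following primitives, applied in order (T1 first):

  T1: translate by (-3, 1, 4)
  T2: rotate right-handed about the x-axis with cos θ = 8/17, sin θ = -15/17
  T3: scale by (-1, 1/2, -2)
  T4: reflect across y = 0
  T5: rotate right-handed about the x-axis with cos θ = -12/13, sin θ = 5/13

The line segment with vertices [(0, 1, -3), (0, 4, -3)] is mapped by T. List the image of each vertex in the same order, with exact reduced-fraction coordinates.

image vertices: (3, -2/13, -1211/442), (3, -20/13, -3491/442)

T1 translate by (-3, 1, 4): (0, 1, -3) → (-3, 2, 1); (0, 4, -3) → (-3, 5, 1)
T2 rotate right-handed about the x-axis with cos θ = 8/17, sin θ = -15/17: (-3, 2, 1) → (-3, 31/17, -22/17); (-3, 5, 1) → (-3, 55/17, -67/17)
T3 scale by (-1, 1/2, -2): (-3, 31/17, -22/17) → (3, 31/34, 44/17); (-3, 55/17, -67/17) → (3, 55/34, 134/17)
T4 reflect across y = 0: (3, 31/34, 44/17) → (3, -31/34, 44/17); (3, 55/34, 134/17) → (3, -55/34, 134/17)
T5 rotate right-handed about the x-axis with cos θ = -12/13, sin θ = 5/13: (3, -31/34, 44/17) → (3, -2/13, -1211/442); (3, -55/34, 134/17) → (3, -20/13, -3491/442)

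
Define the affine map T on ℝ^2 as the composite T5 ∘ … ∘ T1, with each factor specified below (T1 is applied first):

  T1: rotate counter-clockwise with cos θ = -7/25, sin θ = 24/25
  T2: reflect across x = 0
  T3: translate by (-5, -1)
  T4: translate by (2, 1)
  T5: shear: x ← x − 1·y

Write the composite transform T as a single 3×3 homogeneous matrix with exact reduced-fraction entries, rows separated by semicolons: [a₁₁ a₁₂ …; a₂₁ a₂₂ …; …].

T1 = [-7/25 -24/25 0; 24/25 -7/25 0; 0 0 1]
T2·T1 = [7/25 24/25 0; 24/25 -7/25 0; 0 0 1]
T3·…·T1 = [7/25 24/25 -5; 24/25 -7/25 -1; 0 0 1]
T4·…·T1 = [7/25 24/25 -3; 24/25 -7/25 0; 0 0 1]
T5·…·T1 = [-17/25 31/25 -3; 24/25 -7/25 0; 0 0 1]

T = [-17/25 31/25 -3; 24/25 -7/25 0; 0 0 1]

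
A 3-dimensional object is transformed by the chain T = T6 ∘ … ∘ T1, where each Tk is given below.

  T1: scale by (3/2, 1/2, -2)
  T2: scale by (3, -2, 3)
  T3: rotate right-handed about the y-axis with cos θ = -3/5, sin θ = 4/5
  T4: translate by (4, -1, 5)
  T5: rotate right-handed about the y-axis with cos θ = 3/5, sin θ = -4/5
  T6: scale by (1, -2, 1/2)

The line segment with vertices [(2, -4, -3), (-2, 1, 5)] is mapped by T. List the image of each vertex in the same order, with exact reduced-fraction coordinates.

T1 scale by (3/2, 1/2, -2): (2, -4, -3) → (3, -2, 6); (-2, 1, 5) → (-3, 1/2, -10)
T2 scale by (3, -2, 3): (3, -2, 6) → (9, 4, 18); (-3, 1/2, -10) → (-9, -1, -30)
T3 rotate right-handed about the y-axis with cos θ = -3/5, sin θ = 4/5: (9, 4, 18) → (9, 4, -18); (-9, -1, -30) → (-93/5, -1, 126/5)
T4 translate by (4, -1, 5): (9, 4, -18) → (13, 3, -13); (-93/5, -1, 126/5) → (-73/5, -2, 151/5)
T5 rotate right-handed about the y-axis with cos θ = 3/5, sin θ = -4/5: (13, 3, -13) → (91/5, 3, 13/5); (-73/5, -2, 151/5) → (-823/25, -2, 161/25)
T6 scale by (1, -2, 1/2): (91/5, 3, 13/5) → (91/5, -6, 13/10); (-823/25, -2, 161/25) → (-823/25, 4, 161/50)

image vertices: (91/5, -6, 13/10), (-823/25, 4, 161/50)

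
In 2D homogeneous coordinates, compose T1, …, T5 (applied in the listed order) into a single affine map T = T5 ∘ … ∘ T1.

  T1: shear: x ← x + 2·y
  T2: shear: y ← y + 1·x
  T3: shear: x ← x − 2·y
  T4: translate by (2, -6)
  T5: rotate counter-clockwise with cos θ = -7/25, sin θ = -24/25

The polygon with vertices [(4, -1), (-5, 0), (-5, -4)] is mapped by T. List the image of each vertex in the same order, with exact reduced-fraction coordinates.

T1 shear: x ← x + 2·y: (4, -1) → (2, -1); (-5, 0) → (-5, 0); (-5, -4) → (-13, -4)
T2 shear: y ← y + 1·x: (2, -1) → (2, 1); (-5, 0) → (-5, -5); (-13, -4) → (-13, -17)
T3 shear: x ← x − 2·y: (2, 1) → (0, 1); (-5, -5) → (5, -5); (-13, -17) → (21, -17)
T4 translate by (2, -6): (0, 1) → (2, -5); (5, -5) → (7, -11); (21, -17) → (23, -23)
T5 rotate counter-clockwise with cos θ = -7/25, sin θ = -24/25: (2, -5) → (-134/25, -13/25); (7, -11) → (-313/25, -91/25); (23, -23) → (-713/25, -391/25)

image vertices: (-134/25, -13/25), (-313/25, -91/25), (-713/25, -391/25)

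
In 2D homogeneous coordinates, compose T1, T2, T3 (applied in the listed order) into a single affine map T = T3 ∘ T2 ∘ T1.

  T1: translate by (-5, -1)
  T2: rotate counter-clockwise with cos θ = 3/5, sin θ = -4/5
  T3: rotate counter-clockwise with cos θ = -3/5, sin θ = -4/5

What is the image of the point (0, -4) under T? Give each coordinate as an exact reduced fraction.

T(p) = (5, 5)

T1 translate by (-5, -1): (0, -4) → (-5, -5)
T2 rotate counter-clockwise with cos θ = 3/5, sin θ = -4/5: (-5, -5) → (-7, 1)
T3 rotate counter-clockwise with cos θ = -3/5, sin θ = -4/5: (-7, 1) → (5, 5)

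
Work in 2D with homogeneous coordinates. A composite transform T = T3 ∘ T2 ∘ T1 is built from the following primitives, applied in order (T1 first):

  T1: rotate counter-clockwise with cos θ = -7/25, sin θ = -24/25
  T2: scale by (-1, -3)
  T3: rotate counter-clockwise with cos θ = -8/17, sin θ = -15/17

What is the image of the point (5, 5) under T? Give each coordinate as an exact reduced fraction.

T(p) = (1531/85, -489/85)

T1 rotate counter-clockwise with cos θ = -7/25, sin θ = -24/25: (5, 5) → (17/5, -31/5)
T2 scale by (-1, -3): (17/5, -31/5) → (-17/5, 93/5)
T3 rotate counter-clockwise with cos θ = -8/17, sin θ = -15/17: (-17/5, 93/5) → (1531/85, -489/85)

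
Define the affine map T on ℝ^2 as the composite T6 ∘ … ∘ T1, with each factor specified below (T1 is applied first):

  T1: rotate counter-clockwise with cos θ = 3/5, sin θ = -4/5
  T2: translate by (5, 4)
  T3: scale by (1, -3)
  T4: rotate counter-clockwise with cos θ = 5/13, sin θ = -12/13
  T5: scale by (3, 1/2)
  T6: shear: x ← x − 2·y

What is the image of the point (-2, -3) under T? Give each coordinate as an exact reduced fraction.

T(p) = (-1578/65, -369/130)

T1 rotate counter-clockwise with cos θ = 3/5, sin θ = -4/5: (-2, -3) → (-18/5, -1/5)
T2 translate by (5, 4): (-18/5, -1/5) → (7/5, 19/5)
T3 scale by (1, -3): (7/5, 19/5) → (7/5, -57/5)
T4 rotate counter-clockwise with cos θ = 5/13, sin θ = -12/13: (7/5, -57/5) → (-649/65, -369/65)
T5 scale by (3, 1/2): (-649/65, -369/65) → (-1947/65, -369/130)
T6 shear: x ← x − 2·y: (-1947/65, -369/130) → (-1578/65, -369/130)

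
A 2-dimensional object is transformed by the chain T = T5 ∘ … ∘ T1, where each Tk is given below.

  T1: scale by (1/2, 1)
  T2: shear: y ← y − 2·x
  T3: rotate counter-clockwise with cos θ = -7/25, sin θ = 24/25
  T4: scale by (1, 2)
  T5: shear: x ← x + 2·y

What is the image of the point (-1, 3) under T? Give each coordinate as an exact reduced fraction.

T(p) = (-101/10, -16/5)

T1 scale by (1/2, 1): (-1, 3) → (-1/2, 3)
T2 shear: y ← y − 2·x: (-1/2, 3) → (-1/2, 4)
T3 rotate counter-clockwise with cos θ = -7/25, sin θ = 24/25: (-1/2, 4) → (-37/10, -8/5)
T4 scale by (1, 2): (-37/10, -8/5) → (-37/10, -16/5)
T5 shear: x ← x + 2·y: (-37/10, -16/5) → (-101/10, -16/5)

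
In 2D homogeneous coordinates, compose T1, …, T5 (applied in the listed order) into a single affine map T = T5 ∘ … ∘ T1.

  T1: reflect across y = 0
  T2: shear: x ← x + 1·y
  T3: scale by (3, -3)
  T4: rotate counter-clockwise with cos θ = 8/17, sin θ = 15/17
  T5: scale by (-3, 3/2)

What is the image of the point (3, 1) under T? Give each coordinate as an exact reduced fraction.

T(p) = (-9/17, 171/17)

T1 reflect across y = 0: (3, 1) → (3, -1)
T2 shear: x ← x + 1·y: (3, -1) → (2, -1)
T3 scale by (3, -3): (2, -1) → (6, 3)
T4 rotate counter-clockwise with cos θ = 8/17, sin θ = 15/17: (6, 3) → (3/17, 114/17)
T5 scale by (-3, 3/2): (3/17, 114/17) → (-9/17, 171/17)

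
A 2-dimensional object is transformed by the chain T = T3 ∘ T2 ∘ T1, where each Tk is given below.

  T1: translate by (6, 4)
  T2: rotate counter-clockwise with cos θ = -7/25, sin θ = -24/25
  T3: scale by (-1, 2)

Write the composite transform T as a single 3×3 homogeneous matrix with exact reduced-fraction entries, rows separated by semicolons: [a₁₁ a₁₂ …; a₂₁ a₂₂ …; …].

T = [7/25 -24/25 -54/25; -48/25 -14/25 -344/25; 0 0 1]

T1 = [1 0 6; 0 1 4; 0 0 1]
T2·T1 = [-7/25 24/25 54/25; -24/25 -7/25 -172/25; 0 0 1]
T3·…·T1 = [7/25 -24/25 -54/25; -48/25 -14/25 -344/25; 0 0 1]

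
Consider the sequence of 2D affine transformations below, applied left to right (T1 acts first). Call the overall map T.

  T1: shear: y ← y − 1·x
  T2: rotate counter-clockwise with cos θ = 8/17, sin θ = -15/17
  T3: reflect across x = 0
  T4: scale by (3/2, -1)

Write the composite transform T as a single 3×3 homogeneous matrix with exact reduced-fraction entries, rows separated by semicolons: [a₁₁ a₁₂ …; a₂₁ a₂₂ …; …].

T1 = [1 0 0; -1 1 0; 0 0 1]
T2·T1 = [-7/17 15/17 0; -23/17 8/17 0; 0 0 1]
T3·…·T1 = [7/17 -15/17 0; -23/17 8/17 0; 0 0 1]
T4·…·T1 = [21/34 -45/34 0; 23/17 -8/17 0; 0 0 1]

T = [21/34 -45/34 0; 23/17 -8/17 0; 0 0 1]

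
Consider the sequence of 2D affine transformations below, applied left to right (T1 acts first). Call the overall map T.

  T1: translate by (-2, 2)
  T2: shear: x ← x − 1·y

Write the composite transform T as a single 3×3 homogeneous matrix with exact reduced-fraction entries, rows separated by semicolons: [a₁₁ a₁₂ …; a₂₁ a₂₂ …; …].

T = [1 -1 -4; 0 1 2; 0 0 1]

T1 = [1 0 -2; 0 1 2; 0 0 1]
T2·T1 = [1 -1 -4; 0 1 2; 0 0 1]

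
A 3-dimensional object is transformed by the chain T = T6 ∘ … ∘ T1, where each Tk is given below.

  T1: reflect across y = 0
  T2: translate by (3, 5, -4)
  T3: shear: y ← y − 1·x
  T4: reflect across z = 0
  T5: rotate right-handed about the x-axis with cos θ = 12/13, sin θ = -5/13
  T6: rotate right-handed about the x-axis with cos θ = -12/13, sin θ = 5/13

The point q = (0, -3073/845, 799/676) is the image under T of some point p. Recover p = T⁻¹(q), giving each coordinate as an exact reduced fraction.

p = (-3, 8/5, 9/4)

T1 = [1 0 0 0; 0 -1 0 0; 0 0 1 0; 0 0 0 1]
T2·T1 = [1 0 0 3; 0 -1 0 5; 0 0 1 -4; 0 0 0 1]
T3·…·T1 = [1 0 0 3; -1 -1 0 2; 0 0 1 -4; 0 0 0 1]
T4·…·T1 = [1 0 0 3; -1 -1 0 2; 0 0 -1 4; 0 0 0 1]
T5·…·T1 = [1 0 0 3; -12/13 -12/13 -5/13 44/13; 5/13 5/13 -12/13 38/13; 0 0 0 1]
T6·…·T1 = [1 0 0 3; 119/169 119/169 120/169 -718/169; -120/169 -120/169 119/169 -236/169; 0 0 0 1]
det M = 1; M⁻¹ = [1 0 0 -3; -1 119/169 -120/169 5; 0 120/169 119/169 4; 0 0 0 1]
M⁻¹ · (0, -3073/845, 799/676)ᵀ = (-3, 8/5, 9/4)ᵀ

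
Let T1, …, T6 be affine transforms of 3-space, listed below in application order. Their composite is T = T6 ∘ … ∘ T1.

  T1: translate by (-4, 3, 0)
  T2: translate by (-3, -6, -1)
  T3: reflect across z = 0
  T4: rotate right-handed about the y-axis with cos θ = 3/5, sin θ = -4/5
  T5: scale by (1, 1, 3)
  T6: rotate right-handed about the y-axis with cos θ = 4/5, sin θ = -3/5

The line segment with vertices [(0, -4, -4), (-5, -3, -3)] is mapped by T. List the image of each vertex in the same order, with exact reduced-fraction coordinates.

image vertices: (-47/25, -7, -279/25), (116/25, -6, -588/25)

T1 translate by (-4, 3, 0): (0, -4, -4) → (-4, -1, -4); (-5, -3, -3) → (-9, 0, -3)
T2 translate by (-3, -6, -1): (-4, -1, -4) → (-7, -7, -5); (-9, 0, -3) → (-12, -6, -4)
T3 reflect across z = 0: (-7, -7, -5) → (-7, -7, 5); (-12, -6, -4) → (-12, -6, 4)
T4 rotate right-handed about the y-axis with cos θ = 3/5, sin θ = -4/5: (-7, -7, 5) → (-41/5, -7, -13/5); (-12, -6, 4) → (-52/5, -6, -36/5)
T5 scale by (1, 1, 3): (-41/5, -7, -13/5) → (-41/5, -7, -39/5); (-52/5, -6, -36/5) → (-52/5, -6, -108/5)
T6 rotate right-handed about the y-axis with cos θ = 4/5, sin θ = -3/5: (-41/5, -7, -39/5) → (-47/25, -7, -279/25); (-52/5, -6, -108/5) → (116/25, -6, -588/25)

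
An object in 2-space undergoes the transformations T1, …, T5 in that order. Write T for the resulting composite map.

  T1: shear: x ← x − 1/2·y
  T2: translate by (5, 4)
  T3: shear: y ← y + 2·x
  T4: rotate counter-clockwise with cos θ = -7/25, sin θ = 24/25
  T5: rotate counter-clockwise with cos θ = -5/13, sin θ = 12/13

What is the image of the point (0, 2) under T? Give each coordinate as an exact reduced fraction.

T1 shear: x ← x − 1/2·y: (0, 2) → (-1, 2)
T2 translate by (5, 4): (-1, 2) → (4, 6)
T3 shear: y ← y + 2·x: (4, 6) → (4, 14)
T4 rotate counter-clockwise with cos θ = -7/25, sin θ = 24/25: (4, 14) → (-364/25, -2/25)
T5 rotate counter-clockwise with cos θ = -5/13, sin θ = 12/13: (-364/25, -2/25) → (1844/325, -4358/325)

T(p) = (1844/325, -4358/325)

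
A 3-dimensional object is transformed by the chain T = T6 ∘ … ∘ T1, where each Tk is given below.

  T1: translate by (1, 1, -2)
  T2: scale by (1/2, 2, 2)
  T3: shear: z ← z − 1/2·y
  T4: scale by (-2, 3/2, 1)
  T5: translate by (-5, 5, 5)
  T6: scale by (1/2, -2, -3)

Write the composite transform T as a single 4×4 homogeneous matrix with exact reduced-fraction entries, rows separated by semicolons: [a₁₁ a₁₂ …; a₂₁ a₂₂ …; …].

T = [-1/2 0 0 -3; 0 -6 0 -16; 0 3 -6 0; 0 0 0 1]

T1 = [1 0 0 1; 0 1 0 1; 0 0 1 -2; 0 0 0 1]
T2·T1 = [1/2 0 0 1/2; 0 2 0 2; 0 0 2 -4; 0 0 0 1]
T3·…·T1 = [1/2 0 0 1/2; 0 2 0 2; 0 -1 2 -5; 0 0 0 1]
T4·…·T1 = [-1 0 0 -1; 0 3 0 3; 0 -1 2 -5; 0 0 0 1]
T5·…·T1 = [-1 0 0 -6; 0 3 0 8; 0 -1 2 0; 0 0 0 1]
T6·…·T1 = [-1/2 0 0 -3; 0 -6 0 -16; 0 3 -6 0; 0 0 0 1]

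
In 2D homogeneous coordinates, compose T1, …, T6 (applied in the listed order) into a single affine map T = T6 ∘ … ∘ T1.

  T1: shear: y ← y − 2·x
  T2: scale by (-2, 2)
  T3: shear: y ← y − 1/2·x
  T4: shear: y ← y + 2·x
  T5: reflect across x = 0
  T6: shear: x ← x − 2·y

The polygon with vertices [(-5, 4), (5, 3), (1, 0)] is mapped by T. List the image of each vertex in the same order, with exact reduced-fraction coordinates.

T1 shear: y ← y − 2·x: (-5, 4) → (-5, 14); (5, 3) → (5, -7); (1, 0) → (1, -2)
T2 scale by (-2, 2): (-5, 14) → (10, 28); (5, -7) → (-10, -14); (1, -2) → (-2, -4)
T3 shear: y ← y − 1/2·x: (10, 28) → (10, 23); (-10, -14) → (-10, -9); (-2, -4) → (-2, -3)
T4 shear: y ← y + 2·x: (10, 23) → (10, 43); (-10, -9) → (-10, -29); (-2, -3) → (-2, -7)
T5 reflect across x = 0: (10, 43) → (-10, 43); (-10, -29) → (10, -29); (-2, -7) → (2, -7)
T6 shear: x ← x − 2·y: (-10, 43) → (-96, 43); (10, -29) → (68, -29); (2, -7) → (16, -7)

image vertices: (-96, 43), (68, -29), (16, -7)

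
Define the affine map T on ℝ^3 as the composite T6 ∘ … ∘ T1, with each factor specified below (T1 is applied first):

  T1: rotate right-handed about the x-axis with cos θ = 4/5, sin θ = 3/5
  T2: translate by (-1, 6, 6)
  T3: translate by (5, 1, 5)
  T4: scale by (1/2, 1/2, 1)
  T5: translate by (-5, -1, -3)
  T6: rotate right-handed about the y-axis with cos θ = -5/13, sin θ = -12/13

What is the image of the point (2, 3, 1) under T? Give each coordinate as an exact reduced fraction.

T1 rotate right-handed about the x-axis with cos θ = 4/5, sin θ = 3/5: (2, 3, 1) → (2, 9/5, 13/5)
T2 translate by (-1, 6, 6): (2, 9/5, 13/5) → (1, 39/5, 43/5)
T3 translate by (5, 1, 5): (1, 39/5, 43/5) → (6, 44/5, 68/5)
T4 scale by (1/2, 1/2, 1): (6, 44/5, 68/5) → (3, 22/5, 68/5)
T5 translate by (-5, -1, -3): (3, 22/5, 68/5) → (-2, 17/5, 53/5)
T6 rotate right-handed about the y-axis with cos θ = -5/13, sin θ = -12/13: (-2, 17/5, 53/5) → (-586/65, 17/5, -77/13)

T(p) = (-586/65, 17/5, -77/13)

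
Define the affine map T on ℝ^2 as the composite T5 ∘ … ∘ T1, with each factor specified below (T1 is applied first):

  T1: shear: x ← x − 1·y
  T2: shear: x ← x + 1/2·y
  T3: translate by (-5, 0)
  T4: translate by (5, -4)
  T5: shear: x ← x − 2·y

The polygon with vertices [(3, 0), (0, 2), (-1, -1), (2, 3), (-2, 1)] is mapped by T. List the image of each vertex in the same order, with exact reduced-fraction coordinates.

T1 shear: x ← x − 1·y: (3, 0) → (3, 0); (0, 2) → (-2, 2); (-1, -1) → (0, -1); (2, 3) → (-1, 3); (-2, 1) → (-3, 1)
T2 shear: x ← x + 1/2·y: (3, 0) → (3, 0); (-2, 2) → (-1, 2); (0, -1) → (-1/2, -1); (-1, 3) → (1/2, 3); (-3, 1) → (-5/2, 1)
T3 translate by (-5, 0): (3, 0) → (-2, 0); (-1, 2) → (-6, 2); (-1/2, -1) → (-11/2, -1); (1/2, 3) → (-9/2, 3); (-5/2, 1) → (-15/2, 1)
T4 translate by (5, -4): (-2, 0) → (3, -4); (-6, 2) → (-1, -2); (-11/2, -1) → (-1/2, -5); (-9/2, 3) → (1/2, -1); (-15/2, 1) → (-5/2, -3)
T5 shear: x ← x − 2·y: (3, -4) → (11, -4); (-1, -2) → (3, -2); (-1/2, -5) → (19/2, -5); (1/2, -1) → (5/2, -1); (-5/2, -3) → (7/2, -3)

image vertices: (11, -4), (3, -2), (19/2, -5), (5/2, -1), (7/2, -3)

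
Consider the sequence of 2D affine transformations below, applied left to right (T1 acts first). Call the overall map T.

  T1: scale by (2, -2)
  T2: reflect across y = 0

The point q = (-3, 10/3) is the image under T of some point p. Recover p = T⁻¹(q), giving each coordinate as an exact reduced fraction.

T1 = [2 0 0; 0 -2 0; 0 0 1]
T2·T1 = [2 0 0; 0 2 0; 0 0 1]
det M = 4; M⁻¹ = [1/2 0 0; 0 1/2 0; 0 0 1]
M⁻¹ · (-3, 10/3)ᵀ = (-3/2, 5/3)ᵀ

p = (-3/2, 5/3)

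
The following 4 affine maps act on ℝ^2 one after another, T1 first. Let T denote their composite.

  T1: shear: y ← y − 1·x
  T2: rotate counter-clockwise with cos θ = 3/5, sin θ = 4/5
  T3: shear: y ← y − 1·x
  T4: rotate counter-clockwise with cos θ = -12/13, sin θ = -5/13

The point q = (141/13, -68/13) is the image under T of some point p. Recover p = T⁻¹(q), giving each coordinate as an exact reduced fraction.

p = (-4, 3)

T1 = [1 0 0; -1 1 0; 0 0 1]
T2·T1 = [7/5 -4/5 0; 1/5 3/5 0; 0 0 1]
T3·…·T1 = [7/5 -4/5 0; -6/5 7/5 0; 0 0 1]
T4·…·T1 = [-114/65 83/65 0; 37/65 -64/65 0; 0 0 1]
det M = 1; M⁻¹ = [-64/65 -83/65 0; -37/65 -114/65 0; 0 0 1]
M⁻¹ · (141/13, -68/13)ᵀ = (-4, 3)ᵀ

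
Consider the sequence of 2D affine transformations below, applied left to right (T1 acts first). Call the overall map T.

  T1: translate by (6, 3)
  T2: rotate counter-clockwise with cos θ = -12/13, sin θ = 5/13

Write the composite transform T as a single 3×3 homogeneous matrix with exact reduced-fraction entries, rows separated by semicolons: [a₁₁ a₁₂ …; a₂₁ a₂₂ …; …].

T = [-12/13 -5/13 -87/13; 5/13 -12/13 -6/13; 0 0 1]

T1 = [1 0 6; 0 1 3; 0 0 1]
T2·T1 = [-12/13 -5/13 -87/13; 5/13 -12/13 -6/13; 0 0 1]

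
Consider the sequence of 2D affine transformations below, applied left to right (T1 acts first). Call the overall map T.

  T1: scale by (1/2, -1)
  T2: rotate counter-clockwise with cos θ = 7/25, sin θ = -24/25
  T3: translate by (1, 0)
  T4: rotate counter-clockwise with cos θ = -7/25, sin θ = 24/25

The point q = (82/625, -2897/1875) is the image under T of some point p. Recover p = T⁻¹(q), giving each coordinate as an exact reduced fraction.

p = (-2, 7/3)

T1 = [1/2 0 0; 0 -1 0; 0 0 1]
T2·T1 = [7/50 -24/25 0; -12/25 -7/25 0; 0 0 1]
T3·…·T1 = [7/50 -24/25 1; -12/25 -7/25 0; 0 0 1]
T4·…·T1 = [527/1250 336/625 -7/25; 168/625 -527/625 24/25; 0 0 1]
det M = -1/2; M⁻¹ = [1054/625 672/625 -14/25; 336/625 -527/625 24/25; 0 0 1]
M⁻¹ · (82/625, -2897/1875)ᵀ = (-2, 7/3)ᵀ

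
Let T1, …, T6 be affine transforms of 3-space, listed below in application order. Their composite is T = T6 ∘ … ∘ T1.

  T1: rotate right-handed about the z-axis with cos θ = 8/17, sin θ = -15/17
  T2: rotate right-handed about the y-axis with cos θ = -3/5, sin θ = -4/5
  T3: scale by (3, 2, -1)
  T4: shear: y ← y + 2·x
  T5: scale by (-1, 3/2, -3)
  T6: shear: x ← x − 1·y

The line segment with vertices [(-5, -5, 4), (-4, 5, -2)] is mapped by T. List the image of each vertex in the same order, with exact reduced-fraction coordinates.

image vertices: (-1401/85, 1182/85, -1992/85), (-1584/85, 1563/85, 822/85)

T1 rotate right-handed about the z-axis with cos θ = 8/17, sin θ = -15/17: (-5, -5, 4) → (-115/17, 35/17, 4); (-4, 5, -2) → (43/17, 100/17, -2)
T2 rotate right-handed about the y-axis with cos θ = -3/5, sin θ = -4/5: (-115/17, 35/17, 4) → (73/85, 35/17, -664/85); (43/17, 100/17, -2) → (7/85, 100/17, 274/85)
T3 scale by (3, 2, -1): (73/85, 35/17, -664/85) → (219/85, 70/17, 664/85); (7/85, 100/17, 274/85) → (21/85, 200/17, -274/85)
T4 shear: y ← y + 2·x: (219/85, 70/17, 664/85) → (219/85, 788/85, 664/85); (21/85, 200/17, -274/85) → (21/85, 1042/85, -274/85)
T5 scale by (-1, 3/2, -3): (219/85, 788/85, 664/85) → (-219/85, 1182/85, -1992/85); (21/85, 1042/85, -274/85) → (-21/85, 1563/85, 822/85)
T6 shear: x ← x − 1·y: (-219/85, 1182/85, -1992/85) → (-1401/85, 1182/85, -1992/85); (-21/85, 1563/85, 822/85) → (-1584/85, 1563/85, 822/85)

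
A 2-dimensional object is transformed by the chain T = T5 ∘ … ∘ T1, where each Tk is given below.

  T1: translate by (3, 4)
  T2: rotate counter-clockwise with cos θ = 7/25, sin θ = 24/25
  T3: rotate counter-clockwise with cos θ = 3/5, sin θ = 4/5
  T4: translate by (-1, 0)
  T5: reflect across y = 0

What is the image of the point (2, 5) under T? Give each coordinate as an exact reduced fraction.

T(p) = (-56/5, 7/5)

T1 translate by (3, 4): (2, 5) → (5, 9)
T2 rotate counter-clockwise with cos θ = 7/25, sin θ = 24/25: (5, 9) → (-181/25, 183/25)
T3 rotate counter-clockwise with cos θ = 3/5, sin θ = 4/5: (-181/25, 183/25) → (-51/5, -7/5)
T4 translate by (-1, 0): (-51/5, -7/5) → (-56/5, -7/5)
T5 reflect across y = 0: (-56/5, -7/5) → (-56/5, 7/5)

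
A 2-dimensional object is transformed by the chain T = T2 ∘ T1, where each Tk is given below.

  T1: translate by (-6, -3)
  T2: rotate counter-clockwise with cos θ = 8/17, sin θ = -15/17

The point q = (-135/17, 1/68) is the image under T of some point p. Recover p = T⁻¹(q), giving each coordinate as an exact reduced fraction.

T1 = [1 0 -6; 0 1 -3; 0 0 1]
T2·T1 = [8/17 15/17 -93/17; -15/17 8/17 66/17; 0 0 1]
det M = 1; M⁻¹ = [8/17 -15/17 6; 15/17 8/17 3; 0 0 1]
M⁻¹ · (-135/17, 1/68)ᵀ = (9/4, -4)ᵀ

p = (9/4, -4)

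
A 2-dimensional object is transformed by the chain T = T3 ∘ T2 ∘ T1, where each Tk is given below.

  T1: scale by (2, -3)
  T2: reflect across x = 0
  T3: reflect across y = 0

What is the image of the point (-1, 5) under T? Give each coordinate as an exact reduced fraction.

T1 scale by (2, -3): (-1, 5) → (-2, -15)
T2 reflect across x = 0: (-2, -15) → (2, -15)
T3 reflect across y = 0: (2, -15) → (2, 15)

T(p) = (2, 15)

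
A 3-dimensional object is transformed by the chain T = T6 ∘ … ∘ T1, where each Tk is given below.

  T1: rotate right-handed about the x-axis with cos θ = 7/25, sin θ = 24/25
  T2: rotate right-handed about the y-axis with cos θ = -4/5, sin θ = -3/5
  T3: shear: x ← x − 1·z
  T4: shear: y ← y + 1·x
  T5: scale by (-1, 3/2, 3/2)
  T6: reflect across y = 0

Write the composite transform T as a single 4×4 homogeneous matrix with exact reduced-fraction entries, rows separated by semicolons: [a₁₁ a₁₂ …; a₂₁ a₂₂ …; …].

T = [7/5 -24/125 -7/125 0; 21/10 -177/250 339/250 0; 9/10 -144/125 -42/125 0; 0 0 0 1]

T1 = [1 0 0 0; 0 7/25 -24/25 0; 0 24/25 7/25 0; 0 0 0 1]
T2·T1 = [-4/5 -72/125 -21/125 0; 0 7/25 -24/25 0; 3/5 -96/125 -28/125 0; 0 0 0 1]
T3·…·T1 = [-7/5 24/125 7/125 0; 0 7/25 -24/25 0; 3/5 -96/125 -28/125 0; 0 0 0 1]
T4·…·T1 = [-7/5 24/125 7/125 0; -7/5 59/125 -113/125 0; 3/5 -96/125 -28/125 0; 0 0 0 1]
T5·…·T1 = [7/5 -24/125 -7/125 0; -21/10 177/250 -339/250 0; 9/10 -144/125 -42/125 0; 0 0 0 1]
T6·…·T1 = [7/5 -24/125 -7/125 0; 21/10 -177/250 339/250 0; 9/10 -144/125 -42/125 0; 0 0 0 1]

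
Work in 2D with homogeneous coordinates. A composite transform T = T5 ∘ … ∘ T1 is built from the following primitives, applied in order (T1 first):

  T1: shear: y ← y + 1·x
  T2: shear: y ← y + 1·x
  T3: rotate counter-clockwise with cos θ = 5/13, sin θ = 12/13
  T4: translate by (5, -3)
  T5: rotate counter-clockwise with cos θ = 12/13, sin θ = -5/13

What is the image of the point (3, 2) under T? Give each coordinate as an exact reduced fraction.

T(p) = (-7/169, 524/169)

T1 shear: y ← y + 1·x: (3, 2) → (3, 5)
T2 shear: y ← y + 1·x: (3, 5) → (3, 8)
T3 rotate counter-clockwise with cos θ = 5/13, sin θ = 12/13: (3, 8) → (-81/13, 76/13)
T4 translate by (5, -3): (-81/13, 76/13) → (-16/13, 37/13)
T5 rotate counter-clockwise with cos θ = 12/13, sin θ = -5/13: (-16/13, 37/13) → (-7/169, 524/169)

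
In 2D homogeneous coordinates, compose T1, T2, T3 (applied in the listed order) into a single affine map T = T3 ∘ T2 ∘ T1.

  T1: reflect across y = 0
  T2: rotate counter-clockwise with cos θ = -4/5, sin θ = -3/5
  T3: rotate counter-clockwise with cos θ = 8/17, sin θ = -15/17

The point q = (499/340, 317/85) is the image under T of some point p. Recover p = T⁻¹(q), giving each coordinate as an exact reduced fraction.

p = (1/4, 4)

T1 = [1 0 0; 0 -1 0; 0 0 1]
T2·T1 = [-4/5 -3/5 0; -3/5 4/5 0; 0 0 1]
T3·…·T1 = [-77/85 36/85 0; 36/85 77/85 0; 0 0 1]
det M = -1; M⁻¹ = [-77/85 36/85 0; 36/85 77/85 0; 0 0 1]
M⁻¹ · (499/340, 317/85)ᵀ = (1/4, 4)ᵀ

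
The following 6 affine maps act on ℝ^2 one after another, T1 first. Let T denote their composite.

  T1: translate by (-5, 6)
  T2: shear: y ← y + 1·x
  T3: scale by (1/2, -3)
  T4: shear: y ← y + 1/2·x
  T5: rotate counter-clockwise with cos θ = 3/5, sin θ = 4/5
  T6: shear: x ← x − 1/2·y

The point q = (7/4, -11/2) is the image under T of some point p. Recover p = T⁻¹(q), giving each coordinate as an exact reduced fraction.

T1 = [1 0 -5; 0 1 6; 0 0 1]
T2·T1 = [1 0 -5; 1 1 1; 0 0 1]
T3·…·T1 = [1/2 0 -5/2; -3 -3 -3; 0 0 1]
T4·…·T1 = [1/2 0 -5/2; -11/4 -3 -17/4; 0 0 1]
T5·…·T1 = [5/2 12/5 19/10; -5/4 -9/5 -91/20; 0 0 1]
T6·…·T1 = [25/8 33/10 167/40; -5/4 -9/5 -91/20; 0 0 1]
det M = -3/2; M⁻¹ = [6/5 11/5 5; -5/6 -25/12 -6; 0 0 1]
M⁻¹ · (7/4, -11/2)ᵀ = (-5, 4)ᵀ

p = (-5, 4)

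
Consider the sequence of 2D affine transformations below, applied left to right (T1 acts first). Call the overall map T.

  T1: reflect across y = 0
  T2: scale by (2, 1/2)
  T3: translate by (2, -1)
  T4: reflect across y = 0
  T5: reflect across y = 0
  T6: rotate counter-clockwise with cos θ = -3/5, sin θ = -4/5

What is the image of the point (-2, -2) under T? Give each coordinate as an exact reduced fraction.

T(p) = (6/5, 8/5)

T1 reflect across y = 0: (-2, -2) → (-2, 2)
T2 scale by (2, 1/2): (-2, 2) → (-4, 1)
T3 translate by (2, -1): (-4, 1) → (-2, 0)
T4 reflect across y = 0: (-2, 0) → (-2, 0)
T5 reflect across y = 0: (-2, 0) → (-2, 0)
T6 rotate counter-clockwise with cos θ = -3/5, sin θ = -4/5: (-2, 0) → (6/5, 8/5)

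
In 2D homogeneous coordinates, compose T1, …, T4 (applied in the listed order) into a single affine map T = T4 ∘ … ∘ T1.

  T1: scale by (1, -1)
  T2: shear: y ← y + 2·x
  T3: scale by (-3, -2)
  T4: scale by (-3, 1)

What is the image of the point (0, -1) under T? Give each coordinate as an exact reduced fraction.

T1 scale by (1, -1): (0, -1) → (0, 1)
T2 shear: y ← y + 2·x: (0, 1) → (0, 1)
T3 scale by (-3, -2): (0, 1) → (0, -2)
T4 scale by (-3, 1): (0, -2) → (0, -2)

T(p) = (0, -2)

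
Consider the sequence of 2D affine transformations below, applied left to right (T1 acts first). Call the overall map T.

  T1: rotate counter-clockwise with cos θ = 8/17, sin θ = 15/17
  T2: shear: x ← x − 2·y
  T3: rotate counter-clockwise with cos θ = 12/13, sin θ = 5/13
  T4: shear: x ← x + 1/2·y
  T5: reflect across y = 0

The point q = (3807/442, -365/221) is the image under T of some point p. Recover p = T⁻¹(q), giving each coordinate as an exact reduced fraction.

T1 = [8/17 -15/17 0; 15/17 8/17 0; 0 0 1]
T2·T1 = [-22/17 -31/17 0; 15/17 8/17 0; 0 0 1]
T3·…·T1 = [-339/221 -412/221 0; 70/221 -59/221 0; 0 0 1]
T4·…·T1 = [-304/221 -883/442 0; 70/221 -59/221 0; 0 0 1]
T5·…·T1 = [-304/221 -883/442 0; -70/221 59/221 0; 0 0 1]
det M = -1; M⁻¹ = [-59/221 -883/442 0; -70/221 304/221 0; 0 0 1]
M⁻¹ · (3807/442, -365/221)ᵀ = (1, -5)ᵀ

p = (1, -5)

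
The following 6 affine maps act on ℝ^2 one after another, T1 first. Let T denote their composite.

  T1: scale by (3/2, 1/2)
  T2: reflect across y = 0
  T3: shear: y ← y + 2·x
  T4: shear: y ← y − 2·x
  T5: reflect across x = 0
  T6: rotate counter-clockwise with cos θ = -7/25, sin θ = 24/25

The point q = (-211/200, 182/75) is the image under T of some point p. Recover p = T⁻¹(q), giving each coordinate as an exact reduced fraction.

p = (-7/4, -2/3)

T1 = [3/2 0 0; 0 1/2 0; 0 0 1]
T2·T1 = [3/2 0 0; 0 -1/2 0; 0 0 1]
T3·…·T1 = [3/2 0 0; 3 -1/2 0; 0 0 1]
T4·…·T1 = [3/2 0 0; 0 -1/2 0; 0 0 1]
T5·…·T1 = [-3/2 0 0; 0 -1/2 0; 0 0 1]
T6·…·T1 = [21/50 12/25 0; -36/25 7/50 0; 0 0 1]
det M = 3/4; M⁻¹ = [14/75 -16/25 0; 48/25 14/25 0; 0 0 1]
M⁻¹ · (-211/200, 182/75)ᵀ = (-7/4, -2/3)ᵀ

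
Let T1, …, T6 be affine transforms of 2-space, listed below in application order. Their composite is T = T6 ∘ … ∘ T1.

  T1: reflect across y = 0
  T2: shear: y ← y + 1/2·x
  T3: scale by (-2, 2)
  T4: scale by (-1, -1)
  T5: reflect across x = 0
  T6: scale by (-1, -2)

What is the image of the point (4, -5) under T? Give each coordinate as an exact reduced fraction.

T1 reflect across y = 0: (4, -5) → (4, 5)
T2 shear: y ← y + 1/2·x: (4, 5) → (4, 7)
T3 scale by (-2, 2): (4, 7) → (-8, 14)
T4 scale by (-1, -1): (-8, 14) → (8, -14)
T5 reflect across x = 0: (8, -14) → (-8, -14)
T6 scale by (-1, -2): (-8, -14) → (8, 28)

T(p) = (8, 28)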